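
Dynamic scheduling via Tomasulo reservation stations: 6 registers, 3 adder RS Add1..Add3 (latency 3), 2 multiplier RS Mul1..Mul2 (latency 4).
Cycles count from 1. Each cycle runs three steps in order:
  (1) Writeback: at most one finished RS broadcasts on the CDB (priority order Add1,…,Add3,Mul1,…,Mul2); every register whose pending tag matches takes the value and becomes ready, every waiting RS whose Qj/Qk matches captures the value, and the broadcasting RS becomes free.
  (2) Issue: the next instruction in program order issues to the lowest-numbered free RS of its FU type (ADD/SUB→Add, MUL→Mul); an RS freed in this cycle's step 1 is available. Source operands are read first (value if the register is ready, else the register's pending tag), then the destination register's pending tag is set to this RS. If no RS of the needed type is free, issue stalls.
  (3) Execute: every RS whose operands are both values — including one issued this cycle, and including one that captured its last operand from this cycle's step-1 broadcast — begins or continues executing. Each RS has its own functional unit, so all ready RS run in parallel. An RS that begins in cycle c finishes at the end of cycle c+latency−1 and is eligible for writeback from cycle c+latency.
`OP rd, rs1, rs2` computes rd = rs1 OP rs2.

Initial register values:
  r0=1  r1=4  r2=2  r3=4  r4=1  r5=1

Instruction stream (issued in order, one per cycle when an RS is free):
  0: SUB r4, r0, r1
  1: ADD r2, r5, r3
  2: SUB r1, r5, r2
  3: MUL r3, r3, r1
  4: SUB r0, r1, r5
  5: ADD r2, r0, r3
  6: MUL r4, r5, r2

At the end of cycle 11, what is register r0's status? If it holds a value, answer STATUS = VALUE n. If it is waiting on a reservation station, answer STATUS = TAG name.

  c1: issue SUB r4<-Add1  regs: r0:1,r1:4,r2:2,r3:4,r4:Add1,r5:1
  c2: issue ADD r2<-Add2  regs: r0:1,r1:4,r2:Add2,r3:4,r4:Add1,r5:1
  c3: issue SUB r1<-Add3  regs: r0:1,r1:Add3,r2:Add2,r3:4,r4:Add1,r5:1
  c4: CDB Add1=-3; issue MUL r3<-Mul1  regs: r0:1,r1:Add3,r2:Add2,r3:Mul1,r4:-3,r5:1
  c5: CDB Add2=5; issue SUB r0<-Add1  regs: r0:Add1,r1:Add3,r2:5,r3:Mul1,r4:-3,r5:1
  c6: issue ADD r2<-Add2  regs: r0:Add1,r1:Add3,r2:Add2,r3:Mul1,r4:-3,r5:1
  c7: issue MUL r4<-Mul2  regs: r0:Add1,r1:Add3,r2:Add2,r3:Mul1,r4:Mul2,r5:1
  c8: CDB Add3=-4  regs: r0:Add1,r1:-4,r2:Add2,r3:Mul1,r4:Mul2,r5:1
  c9: -  regs: r0:Add1,r1:-4,r2:Add2,r3:Mul1,r4:Mul2,r5:1
  c10: -  regs: r0:Add1,r1:-4,r2:Add2,r3:Mul1,r4:Mul2,r5:1
  c11: CDB Add1=-5  regs: r0:-5,r1:-4,r2:Add2,r3:Mul1,r4:Mul2,r5:1

STATUS = VALUE -5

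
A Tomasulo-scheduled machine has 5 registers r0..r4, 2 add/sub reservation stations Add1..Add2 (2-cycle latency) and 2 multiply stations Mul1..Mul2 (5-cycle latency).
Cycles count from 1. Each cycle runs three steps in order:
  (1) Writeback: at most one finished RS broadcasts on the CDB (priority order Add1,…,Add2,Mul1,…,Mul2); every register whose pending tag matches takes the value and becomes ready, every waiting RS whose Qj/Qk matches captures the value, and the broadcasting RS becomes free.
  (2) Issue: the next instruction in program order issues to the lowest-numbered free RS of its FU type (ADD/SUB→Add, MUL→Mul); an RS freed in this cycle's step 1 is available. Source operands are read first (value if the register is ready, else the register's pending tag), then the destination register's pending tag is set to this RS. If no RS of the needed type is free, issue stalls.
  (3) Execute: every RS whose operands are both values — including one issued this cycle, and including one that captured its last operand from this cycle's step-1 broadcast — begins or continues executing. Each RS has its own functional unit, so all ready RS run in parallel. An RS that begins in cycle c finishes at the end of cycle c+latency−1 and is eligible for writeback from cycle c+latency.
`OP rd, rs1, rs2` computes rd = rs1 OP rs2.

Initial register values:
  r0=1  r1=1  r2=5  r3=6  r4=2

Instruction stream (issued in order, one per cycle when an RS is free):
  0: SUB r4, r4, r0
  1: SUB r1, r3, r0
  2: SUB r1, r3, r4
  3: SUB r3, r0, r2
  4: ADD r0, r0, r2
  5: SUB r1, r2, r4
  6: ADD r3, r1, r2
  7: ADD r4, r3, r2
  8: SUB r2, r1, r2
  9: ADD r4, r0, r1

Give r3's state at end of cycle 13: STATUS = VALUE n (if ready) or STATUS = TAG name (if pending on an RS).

STATUS = VALUE 9

c1: issue SUB r4<-Add1 | r0:1,r1:1,r2:5,r3:6,r4:Add1
c2: issue SUB r1<-Add2 | r0:1,r1:Add2,r2:5,r3:6,r4:Add1
c3: CDB Add1=1; issue SUB r1<-Add1 | r0:1,r1:Add1,r2:5,r3:6,r4:1
c4: CDB Add2=5; issue SUB r3<-Add2 | r0:1,r1:Add1,r2:5,r3:Add2,r4:1
c5: CDB Add1=5; issue ADD r0<-Add1 | r0:Add1,r1:5,r2:5,r3:Add2,r4:1
c6: CDB Add2=-4; issue SUB r1<-Add2 | r0:Add1,r1:Add2,r2:5,r3:-4,r4:1
c7: CDB Add1=6; issue ADD r3<-Add1 | r0:6,r1:Add2,r2:5,r3:Add1,r4:1
c8: CDB Add2=4; issue ADD r4<-Add2 | r0:6,r1:4,r2:5,r3:Add1,r4:Add2
c9: stall | r0:6,r1:4,r2:5,r3:Add1,r4:Add2
c10: CDB Add1=9; issue SUB r2<-Add1 | r0:6,r1:4,r2:Add1,r3:9,r4:Add2
c11: stall | r0:6,r1:4,r2:Add1,r3:9,r4:Add2
c12: CDB Add1=-1; issue ADD r4<-Add1 | r0:6,r1:4,r2:-1,r3:9,r4:Add1
c13: CDB Add2=14 | r0:6,r1:4,r2:-1,r3:9,r4:Add1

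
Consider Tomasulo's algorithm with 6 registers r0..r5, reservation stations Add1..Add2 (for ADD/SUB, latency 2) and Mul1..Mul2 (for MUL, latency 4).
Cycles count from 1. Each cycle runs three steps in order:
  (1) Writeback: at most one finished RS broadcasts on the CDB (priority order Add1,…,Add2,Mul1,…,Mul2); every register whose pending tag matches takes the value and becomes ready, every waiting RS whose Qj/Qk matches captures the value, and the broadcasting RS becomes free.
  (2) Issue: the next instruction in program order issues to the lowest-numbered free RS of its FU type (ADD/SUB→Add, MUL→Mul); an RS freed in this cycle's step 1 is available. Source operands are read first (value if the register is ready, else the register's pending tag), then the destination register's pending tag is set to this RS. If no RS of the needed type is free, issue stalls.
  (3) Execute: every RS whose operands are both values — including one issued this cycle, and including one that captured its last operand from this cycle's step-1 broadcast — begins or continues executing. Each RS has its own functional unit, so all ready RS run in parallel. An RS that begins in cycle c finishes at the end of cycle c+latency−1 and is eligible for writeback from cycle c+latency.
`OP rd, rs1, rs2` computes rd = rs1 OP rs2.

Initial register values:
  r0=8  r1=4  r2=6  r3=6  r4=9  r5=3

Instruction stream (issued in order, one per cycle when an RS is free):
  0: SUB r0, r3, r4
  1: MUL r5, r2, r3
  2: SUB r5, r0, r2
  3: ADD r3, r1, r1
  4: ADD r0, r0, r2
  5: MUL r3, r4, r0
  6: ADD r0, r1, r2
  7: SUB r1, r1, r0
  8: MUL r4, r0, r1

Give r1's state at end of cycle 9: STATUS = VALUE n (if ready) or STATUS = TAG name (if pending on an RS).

STATUS = TAG Add2

cycle 1: issue SUB r0<-Add1 // r0:Add1,r1:4,r2:6,r3:6,r4:9,r5:3
cycle 2: issue MUL r5<-Mul1 // r0:Add1,r1:4,r2:6,r3:6,r4:9,r5:Mul1
cycle 3: CDB Add1=-3; issue SUB r5<-Add1 // r0:-3,r1:4,r2:6,r3:6,r4:9,r5:Add1
cycle 4: issue ADD r3<-Add2 // r0:-3,r1:4,r2:6,r3:Add2,r4:9,r5:Add1
cycle 5: CDB Add1=-9; issue ADD r0<-Add1 // r0:Add1,r1:4,r2:6,r3:Add2,r4:9,r5:-9
cycle 6: CDB Add2=8; issue MUL r3<-Mul2 // r0:Add1,r1:4,r2:6,r3:Mul2,r4:9,r5:-9
cycle 7: CDB Add1=3; issue ADD r0<-Add1 // r0:Add1,r1:4,r2:6,r3:Mul2,r4:9,r5:-9
cycle 8: CDB Mul1=36; issue SUB r1<-Add2 // r0:Add1,r1:Add2,r2:6,r3:Mul2,r4:9,r5:-9
cycle 9: CDB Add1=10; issue MUL r4<-Mul1 // r0:10,r1:Add2,r2:6,r3:Mul2,r4:Mul1,r5:-9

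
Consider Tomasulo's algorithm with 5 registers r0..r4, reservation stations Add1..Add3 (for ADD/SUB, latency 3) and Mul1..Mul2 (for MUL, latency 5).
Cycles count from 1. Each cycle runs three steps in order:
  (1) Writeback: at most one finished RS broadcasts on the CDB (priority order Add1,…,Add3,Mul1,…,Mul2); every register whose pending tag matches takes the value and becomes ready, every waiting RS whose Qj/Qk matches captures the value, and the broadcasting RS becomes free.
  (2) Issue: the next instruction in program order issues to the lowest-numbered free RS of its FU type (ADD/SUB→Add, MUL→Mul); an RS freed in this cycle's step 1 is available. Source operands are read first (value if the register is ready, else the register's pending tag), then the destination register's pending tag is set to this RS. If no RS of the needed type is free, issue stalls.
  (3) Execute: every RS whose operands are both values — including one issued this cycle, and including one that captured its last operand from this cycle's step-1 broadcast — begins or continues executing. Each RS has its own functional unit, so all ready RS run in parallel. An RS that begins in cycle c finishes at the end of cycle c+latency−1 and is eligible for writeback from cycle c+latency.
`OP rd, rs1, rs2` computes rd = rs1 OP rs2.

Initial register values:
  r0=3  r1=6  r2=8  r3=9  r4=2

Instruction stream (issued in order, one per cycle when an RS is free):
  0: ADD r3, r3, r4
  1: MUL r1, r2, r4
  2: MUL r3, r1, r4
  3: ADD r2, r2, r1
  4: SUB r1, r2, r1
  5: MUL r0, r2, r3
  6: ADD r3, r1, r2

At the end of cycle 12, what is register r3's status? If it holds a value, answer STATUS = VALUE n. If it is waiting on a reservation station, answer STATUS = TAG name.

c1: issue ADD r3<-Add1 | r0:3,r1:6,r2:8,r3:Add1,r4:2
c2: issue MUL r1<-Mul1 | r0:3,r1:Mul1,r2:8,r3:Add1,r4:2
c3: issue MUL r3<-Mul2 | r0:3,r1:Mul1,r2:8,r3:Mul2,r4:2
c4: CDB Add1=11; issue ADD r2<-Add1 | r0:3,r1:Mul1,r2:Add1,r3:Mul2,r4:2
c5: issue SUB r1<-Add2 | r0:3,r1:Add2,r2:Add1,r3:Mul2,r4:2
c6: stall | r0:3,r1:Add2,r2:Add1,r3:Mul2,r4:2
c7: CDB Mul1=16; issue MUL r0<-Mul1 | r0:Mul1,r1:Add2,r2:Add1,r3:Mul2,r4:2
c8: issue ADD r3<-Add3 | r0:Mul1,r1:Add2,r2:Add1,r3:Add3,r4:2
c9: - | r0:Mul1,r1:Add2,r2:Add1,r3:Add3,r4:2
c10: CDB Add1=24 | r0:Mul1,r1:Add2,r2:24,r3:Add3,r4:2
c11: - | r0:Mul1,r1:Add2,r2:24,r3:Add3,r4:2
c12: CDB Mul2=32 | r0:Mul1,r1:Add2,r2:24,r3:Add3,r4:2

STATUS = TAG Add3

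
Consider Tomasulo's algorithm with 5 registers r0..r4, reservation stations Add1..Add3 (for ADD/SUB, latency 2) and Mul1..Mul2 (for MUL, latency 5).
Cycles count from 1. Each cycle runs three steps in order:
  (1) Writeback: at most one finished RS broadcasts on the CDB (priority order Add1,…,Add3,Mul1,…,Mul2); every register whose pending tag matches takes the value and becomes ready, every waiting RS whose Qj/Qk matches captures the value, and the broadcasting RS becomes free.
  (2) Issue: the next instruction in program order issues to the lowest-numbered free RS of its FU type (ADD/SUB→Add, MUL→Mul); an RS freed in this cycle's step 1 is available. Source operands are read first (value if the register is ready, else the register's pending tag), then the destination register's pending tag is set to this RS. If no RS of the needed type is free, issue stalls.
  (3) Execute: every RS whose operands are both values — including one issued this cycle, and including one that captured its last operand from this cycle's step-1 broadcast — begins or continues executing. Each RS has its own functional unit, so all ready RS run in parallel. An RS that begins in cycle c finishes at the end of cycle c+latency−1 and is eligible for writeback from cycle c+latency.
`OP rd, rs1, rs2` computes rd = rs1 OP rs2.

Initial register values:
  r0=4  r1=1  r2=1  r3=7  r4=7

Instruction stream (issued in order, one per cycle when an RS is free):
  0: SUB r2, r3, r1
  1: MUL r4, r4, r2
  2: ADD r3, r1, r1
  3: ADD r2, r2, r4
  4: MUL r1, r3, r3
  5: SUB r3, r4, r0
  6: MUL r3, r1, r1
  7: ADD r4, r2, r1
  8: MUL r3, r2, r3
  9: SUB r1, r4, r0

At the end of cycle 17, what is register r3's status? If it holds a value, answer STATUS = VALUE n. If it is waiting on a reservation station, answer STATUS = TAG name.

  c1: issue SUB r2<-Add1  regs: r0:4,r1:1,r2:Add1,r3:7,r4:7
  c2: issue MUL r4<-Mul1  regs: r0:4,r1:1,r2:Add1,r3:7,r4:Mul1
  c3: CDB Add1=6; issue ADD r3<-Add1  regs: r0:4,r1:1,r2:6,r3:Add1,r4:Mul1
  c4: issue ADD r2<-Add2  regs: r0:4,r1:1,r2:Add2,r3:Add1,r4:Mul1
  c5: CDB Add1=2; issue MUL r1<-Mul2  regs: r0:4,r1:Mul2,r2:Add2,r3:2,r4:Mul1
  c6: issue SUB r3<-Add1  regs: r0:4,r1:Mul2,r2:Add2,r3:Add1,r4:Mul1
  c7: stall  regs: r0:4,r1:Mul2,r2:Add2,r3:Add1,r4:Mul1
  c8: CDB Mul1=42; issue MUL r3<-Mul1  regs: r0:4,r1:Mul2,r2:Add2,r3:Mul1,r4:42
  c9: issue ADD r4<-Add3  regs: r0:4,r1:Mul2,r2:Add2,r3:Mul1,r4:Add3
  c10: CDB Add1=38; stall  regs: r0:4,r1:Mul2,r2:Add2,r3:Mul1,r4:Add3
  c11: CDB Add2=48; stall  regs: r0:4,r1:Mul2,r2:48,r3:Mul1,r4:Add3
  c12: CDB Mul2=4; issue MUL r3<-Mul2  regs: r0:4,r1:4,r2:48,r3:Mul2,r4:Add3
  c13: issue SUB r1<-Add1  regs: r0:4,r1:Add1,r2:48,r3:Mul2,r4:Add3
  c14: CDB Add3=52  regs: r0:4,r1:Add1,r2:48,r3:Mul2,r4:52
  c15: -  regs: r0:4,r1:Add1,r2:48,r3:Mul2,r4:52
  c16: CDB Add1=48  regs: r0:4,r1:48,r2:48,r3:Mul2,r4:52
  c17: CDB Mul1=16  regs: r0:4,r1:48,r2:48,r3:Mul2,r4:52

STATUS = TAG Mul2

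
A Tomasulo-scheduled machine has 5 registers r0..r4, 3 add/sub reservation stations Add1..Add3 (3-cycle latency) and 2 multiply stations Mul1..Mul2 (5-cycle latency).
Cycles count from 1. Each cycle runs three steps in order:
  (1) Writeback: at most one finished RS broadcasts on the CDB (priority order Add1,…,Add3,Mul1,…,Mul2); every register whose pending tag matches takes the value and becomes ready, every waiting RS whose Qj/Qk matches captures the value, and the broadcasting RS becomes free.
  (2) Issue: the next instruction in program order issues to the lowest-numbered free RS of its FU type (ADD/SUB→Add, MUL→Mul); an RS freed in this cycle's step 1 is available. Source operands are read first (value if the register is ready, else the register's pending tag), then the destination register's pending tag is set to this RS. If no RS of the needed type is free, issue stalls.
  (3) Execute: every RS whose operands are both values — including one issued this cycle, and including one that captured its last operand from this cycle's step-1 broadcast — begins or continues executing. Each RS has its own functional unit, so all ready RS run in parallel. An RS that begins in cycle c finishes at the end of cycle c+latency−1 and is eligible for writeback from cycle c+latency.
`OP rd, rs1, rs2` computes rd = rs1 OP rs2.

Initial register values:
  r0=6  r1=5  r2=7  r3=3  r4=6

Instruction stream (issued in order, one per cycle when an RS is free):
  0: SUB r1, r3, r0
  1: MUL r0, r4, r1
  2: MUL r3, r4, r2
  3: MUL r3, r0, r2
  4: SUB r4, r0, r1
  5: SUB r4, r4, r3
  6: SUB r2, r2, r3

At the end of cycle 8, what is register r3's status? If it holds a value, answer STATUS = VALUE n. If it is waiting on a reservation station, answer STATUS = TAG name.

STATUS = TAG Mul2

c1: issue SUB r1<-Add1 | r0:6,r1:Add1,r2:7,r3:3,r4:6
c2: issue MUL r0<-Mul1 | r0:Mul1,r1:Add1,r2:7,r3:3,r4:6
c3: issue MUL r3<-Mul2 | r0:Mul1,r1:Add1,r2:7,r3:Mul2,r4:6
c4: CDB Add1=-3; stall | r0:Mul1,r1:-3,r2:7,r3:Mul2,r4:6
c5: stall | r0:Mul1,r1:-3,r2:7,r3:Mul2,r4:6
c6: stall | r0:Mul1,r1:-3,r2:7,r3:Mul2,r4:6
c7: stall | r0:Mul1,r1:-3,r2:7,r3:Mul2,r4:6
c8: CDB Mul2=42; issue MUL r3<-Mul2 | r0:Mul1,r1:-3,r2:7,r3:Mul2,r4:6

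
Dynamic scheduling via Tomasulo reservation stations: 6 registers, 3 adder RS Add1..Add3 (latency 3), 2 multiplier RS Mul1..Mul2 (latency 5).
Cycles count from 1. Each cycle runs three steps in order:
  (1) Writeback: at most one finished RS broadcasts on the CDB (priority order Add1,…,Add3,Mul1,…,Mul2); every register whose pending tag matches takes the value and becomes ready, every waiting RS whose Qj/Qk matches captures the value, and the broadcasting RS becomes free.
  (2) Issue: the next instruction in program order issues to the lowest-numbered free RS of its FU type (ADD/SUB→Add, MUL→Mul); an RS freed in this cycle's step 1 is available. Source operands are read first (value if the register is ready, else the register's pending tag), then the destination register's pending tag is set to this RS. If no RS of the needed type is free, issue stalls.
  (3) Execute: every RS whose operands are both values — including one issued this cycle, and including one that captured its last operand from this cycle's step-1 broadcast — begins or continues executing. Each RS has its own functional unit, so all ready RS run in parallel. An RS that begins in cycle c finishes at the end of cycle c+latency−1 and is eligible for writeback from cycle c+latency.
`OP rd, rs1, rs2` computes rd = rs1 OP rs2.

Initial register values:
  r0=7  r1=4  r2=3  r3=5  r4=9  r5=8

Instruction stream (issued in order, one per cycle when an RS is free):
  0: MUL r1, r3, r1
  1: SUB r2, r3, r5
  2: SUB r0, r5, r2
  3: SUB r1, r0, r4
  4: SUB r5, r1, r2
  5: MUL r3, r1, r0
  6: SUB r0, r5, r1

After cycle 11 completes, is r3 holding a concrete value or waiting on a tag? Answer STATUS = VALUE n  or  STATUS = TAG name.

c1: issue MUL r1<-Mul1 | r0:7,r1:Mul1,r2:3,r3:5,r4:9,r5:8
c2: issue SUB r2<-Add1 | r0:7,r1:Mul1,r2:Add1,r3:5,r4:9,r5:8
c3: issue SUB r0<-Add2 | r0:Add2,r1:Mul1,r2:Add1,r3:5,r4:9,r5:8
c4: issue SUB r1<-Add3 | r0:Add2,r1:Add3,r2:Add1,r3:5,r4:9,r5:8
c5: CDB Add1=-3; issue SUB r5<-Add1 | r0:Add2,r1:Add3,r2:-3,r3:5,r4:9,r5:Add1
c6: CDB Mul1=20; issue MUL r3<-Mul1 | r0:Add2,r1:Add3,r2:-3,r3:Mul1,r4:9,r5:Add1
c7: stall | r0:Add2,r1:Add3,r2:-3,r3:Mul1,r4:9,r5:Add1
c8: CDB Add2=11; issue SUB r0<-Add2 | r0:Add2,r1:Add3,r2:-3,r3:Mul1,r4:9,r5:Add1
c9: - | r0:Add2,r1:Add3,r2:-3,r3:Mul1,r4:9,r5:Add1
c10: - | r0:Add2,r1:Add3,r2:-3,r3:Mul1,r4:9,r5:Add1
c11: CDB Add3=2 | r0:Add2,r1:2,r2:-3,r3:Mul1,r4:9,r5:Add1

STATUS = TAG Mul1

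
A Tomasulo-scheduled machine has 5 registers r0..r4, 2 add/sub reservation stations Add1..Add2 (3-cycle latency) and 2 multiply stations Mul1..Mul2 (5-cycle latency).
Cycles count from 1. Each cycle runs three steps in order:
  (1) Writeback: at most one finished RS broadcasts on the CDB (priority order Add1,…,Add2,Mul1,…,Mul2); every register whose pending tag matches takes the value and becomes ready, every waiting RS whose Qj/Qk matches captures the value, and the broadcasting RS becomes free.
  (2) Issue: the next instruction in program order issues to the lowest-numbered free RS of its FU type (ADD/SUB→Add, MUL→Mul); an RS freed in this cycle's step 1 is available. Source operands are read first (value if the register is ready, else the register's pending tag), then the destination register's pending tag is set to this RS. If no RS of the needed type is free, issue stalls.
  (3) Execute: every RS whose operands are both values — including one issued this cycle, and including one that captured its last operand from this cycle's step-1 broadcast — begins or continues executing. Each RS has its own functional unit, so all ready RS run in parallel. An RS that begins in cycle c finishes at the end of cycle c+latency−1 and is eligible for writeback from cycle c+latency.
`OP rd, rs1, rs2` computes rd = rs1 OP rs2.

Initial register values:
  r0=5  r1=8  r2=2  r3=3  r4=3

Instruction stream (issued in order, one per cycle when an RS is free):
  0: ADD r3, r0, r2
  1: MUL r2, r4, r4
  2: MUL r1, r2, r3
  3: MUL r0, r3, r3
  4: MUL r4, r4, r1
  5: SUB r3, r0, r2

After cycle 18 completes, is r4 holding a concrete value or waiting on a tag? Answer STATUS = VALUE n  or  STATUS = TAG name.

STATUS = VALUE 189

cycle 1: issue ADD r3<-Add1 // r0:5,r1:8,r2:2,r3:Add1,r4:3
cycle 2: issue MUL r2<-Mul1 // r0:5,r1:8,r2:Mul1,r3:Add1,r4:3
cycle 3: issue MUL r1<-Mul2 // r0:5,r1:Mul2,r2:Mul1,r3:Add1,r4:3
cycle 4: CDB Add1=7; stall // r0:5,r1:Mul2,r2:Mul1,r3:7,r4:3
cycle 5: stall // r0:5,r1:Mul2,r2:Mul1,r3:7,r4:3
cycle 6: stall // r0:5,r1:Mul2,r2:Mul1,r3:7,r4:3
cycle 7: CDB Mul1=9; issue MUL r0<-Mul1 // r0:Mul1,r1:Mul2,r2:9,r3:7,r4:3
cycle 8: stall // r0:Mul1,r1:Mul2,r2:9,r3:7,r4:3
cycle 9: stall // r0:Mul1,r1:Mul2,r2:9,r3:7,r4:3
cycle 10: stall // r0:Mul1,r1:Mul2,r2:9,r3:7,r4:3
cycle 11: stall // r0:Mul1,r1:Mul2,r2:9,r3:7,r4:3
cycle 12: CDB Mul1=49; issue MUL r4<-Mul1 // r0:49,r1:Mul2,r2:9,r3:7,r4:Mul1
cycle 13: CDB Mul2=63; issue SUB r3<-Add1 // r0:49,r1:63,r2:9,r3:Add1,r4:Mul1
cycle 14: - // r0:49,r1:63,r2:9,r3:Add1,r4:Mul1
cycle 15: - // r0:49,r1:63,r2:9,r3:Add1,r4:Mul1
cycle 16: CDB Add1=40 // r0:49,r1:63,r2:9,r3:40,r4:Mul1
cycle 17: - // r0:49,r1:63,r2:9,r3:40,r4:Mul1
cycle 18: CDB Mul1=189 // r0:49,r1:63,r2:9,r3:40,r4:189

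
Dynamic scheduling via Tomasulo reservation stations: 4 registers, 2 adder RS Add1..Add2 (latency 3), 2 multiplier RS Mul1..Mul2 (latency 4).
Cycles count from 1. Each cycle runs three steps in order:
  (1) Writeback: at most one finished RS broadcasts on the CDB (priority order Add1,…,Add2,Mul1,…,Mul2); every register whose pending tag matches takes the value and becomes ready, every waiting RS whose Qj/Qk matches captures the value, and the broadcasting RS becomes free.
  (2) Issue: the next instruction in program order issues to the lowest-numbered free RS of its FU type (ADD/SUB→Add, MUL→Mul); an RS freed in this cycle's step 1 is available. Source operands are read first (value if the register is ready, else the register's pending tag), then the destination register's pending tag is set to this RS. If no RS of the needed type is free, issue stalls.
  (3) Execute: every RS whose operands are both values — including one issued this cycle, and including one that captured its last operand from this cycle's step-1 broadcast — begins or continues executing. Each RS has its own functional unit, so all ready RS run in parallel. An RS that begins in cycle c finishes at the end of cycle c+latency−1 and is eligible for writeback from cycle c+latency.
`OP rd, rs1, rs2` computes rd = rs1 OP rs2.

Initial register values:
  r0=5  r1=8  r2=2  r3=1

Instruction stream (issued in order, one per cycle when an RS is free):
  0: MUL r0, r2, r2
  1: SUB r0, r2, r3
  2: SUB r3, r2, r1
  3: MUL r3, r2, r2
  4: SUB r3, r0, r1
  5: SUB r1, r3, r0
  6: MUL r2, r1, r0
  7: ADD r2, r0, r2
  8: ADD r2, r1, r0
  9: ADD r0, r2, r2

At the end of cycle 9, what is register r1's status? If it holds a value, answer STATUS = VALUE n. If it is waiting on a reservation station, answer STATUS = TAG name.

STATUS = TAG Add2

  c1: issue MUL r0<-Mul1  regs: r0:Mul1,r1:8,r2:2,r3:1
  c2: issue SUB r0<-Add1  regs: r0:Add1,r1:8,r2:2,r3:1
  c3: issue SUB r3<-Add2  regs: r0:Add1,r1:8,r2:2,r3:Add2
  c4: issue MUL r3<-Mul2  regs: r0:Add1,r1:8,r2:2,r3:Mul2
  c5: CDB Add1=1; issue SUB r3<-Add1  regs: r0:1,r1:8,r2:2,r3:Add1
  c6: CDB Add2=-6; issue SUB r1<-Add2  regs: r0:1,r1:Add2,r2:2,r3:Add1
  c7: CDB Mul1=4; issue MUL r2<-Mul1  regs: r0:1,r1:Add2,r2:Mul1,r3:Add1
  c8: CDB Add1=-7; issue ADD r2<-Add1  regs: r0:1,r1:Add2,r2:Add1,r3:-7
  c9: CDB Mul2=4; stall  regs: r0:1,r1:Add2,r2:Add1,r3:-7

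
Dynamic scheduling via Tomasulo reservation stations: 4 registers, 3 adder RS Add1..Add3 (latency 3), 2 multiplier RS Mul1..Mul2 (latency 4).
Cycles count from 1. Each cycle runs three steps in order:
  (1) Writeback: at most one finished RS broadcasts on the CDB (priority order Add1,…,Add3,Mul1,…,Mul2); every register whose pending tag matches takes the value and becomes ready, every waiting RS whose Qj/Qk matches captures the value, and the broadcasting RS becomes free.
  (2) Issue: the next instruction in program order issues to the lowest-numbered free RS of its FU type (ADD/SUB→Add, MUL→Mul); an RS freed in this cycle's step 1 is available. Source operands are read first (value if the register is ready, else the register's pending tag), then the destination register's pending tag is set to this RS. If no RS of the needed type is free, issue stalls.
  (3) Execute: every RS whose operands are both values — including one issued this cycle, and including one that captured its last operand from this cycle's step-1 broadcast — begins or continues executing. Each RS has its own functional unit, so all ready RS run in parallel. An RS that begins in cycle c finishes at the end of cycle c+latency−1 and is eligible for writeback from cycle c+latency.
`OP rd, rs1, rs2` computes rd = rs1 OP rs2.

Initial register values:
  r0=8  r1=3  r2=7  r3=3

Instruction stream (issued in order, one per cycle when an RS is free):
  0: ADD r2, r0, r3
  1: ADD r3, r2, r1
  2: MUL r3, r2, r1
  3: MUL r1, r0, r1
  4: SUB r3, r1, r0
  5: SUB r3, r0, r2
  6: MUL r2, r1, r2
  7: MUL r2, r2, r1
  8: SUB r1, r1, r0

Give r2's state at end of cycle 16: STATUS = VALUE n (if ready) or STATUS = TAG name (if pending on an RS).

  c1: issue ADD r2<-Add1  regs: r0:8,r1:3,r2:Add1,r3:3
  c2: issue ADD r3<-Add2  regs: r0:8,r1:3,r2:Add1,r3:Add2
  c3: issue MUL r3<-Mul1  regs: r0:8,r1:3,r2:Add1,r3:Mul1
  c4: CDB Add1=11; issue MUL r1<-Mul2  regs: r0:8,r1:Mul2,r2:11,r3:Mul1
  c5: issue SUB r3<-Add1  regs: r0:8,r1:Mul2,r2:11,r3:Add1
  c6: issue SUB r3<-Add3  regs: r0:8,r1:Mul2,r2:11,r3:Add3
  c7: CDB Add2=14; stall  regs: r0:8,r1:Mul2,r2:11,r3:Add3
  c8: CDB Mul1=33; issue MUL r2<-Mul1  regs: r0:8,r1:Mul2,r2:Mul1,r3:Add3
  c9: CDB Add3=-3; stall  regs: r0:8,r1:Mul2,r2:Mul1,r3:-3
  c10: CDB Mul2=24; issue MUL r2<-Mul2  regs: r0:8,r1:24,r2:Mul2,r3:-3
  c11: issue SUB r1<-Add2  regs: r0:8,r1:Add2,r2:Mul2,r3:-3
  c12: -  regs: r0:8,r1:Add2,r2:Mul2,r3:-3
  c13: CDB Add1=16  regs: r0:8,r1:Add2,r2:Mul2,r3:-3
  c14: CDB Add2=16  regs: r0:8,r1:16,r2:Mul2,r3:-3
  c15: CDB Mul1=264  regs: r0:8,r1:16,r2:Mul2,r3:-3
  c16: -  regs: r0:8,r1:16,r2:Mul2,r3:-3

STATUS = TAG Mul2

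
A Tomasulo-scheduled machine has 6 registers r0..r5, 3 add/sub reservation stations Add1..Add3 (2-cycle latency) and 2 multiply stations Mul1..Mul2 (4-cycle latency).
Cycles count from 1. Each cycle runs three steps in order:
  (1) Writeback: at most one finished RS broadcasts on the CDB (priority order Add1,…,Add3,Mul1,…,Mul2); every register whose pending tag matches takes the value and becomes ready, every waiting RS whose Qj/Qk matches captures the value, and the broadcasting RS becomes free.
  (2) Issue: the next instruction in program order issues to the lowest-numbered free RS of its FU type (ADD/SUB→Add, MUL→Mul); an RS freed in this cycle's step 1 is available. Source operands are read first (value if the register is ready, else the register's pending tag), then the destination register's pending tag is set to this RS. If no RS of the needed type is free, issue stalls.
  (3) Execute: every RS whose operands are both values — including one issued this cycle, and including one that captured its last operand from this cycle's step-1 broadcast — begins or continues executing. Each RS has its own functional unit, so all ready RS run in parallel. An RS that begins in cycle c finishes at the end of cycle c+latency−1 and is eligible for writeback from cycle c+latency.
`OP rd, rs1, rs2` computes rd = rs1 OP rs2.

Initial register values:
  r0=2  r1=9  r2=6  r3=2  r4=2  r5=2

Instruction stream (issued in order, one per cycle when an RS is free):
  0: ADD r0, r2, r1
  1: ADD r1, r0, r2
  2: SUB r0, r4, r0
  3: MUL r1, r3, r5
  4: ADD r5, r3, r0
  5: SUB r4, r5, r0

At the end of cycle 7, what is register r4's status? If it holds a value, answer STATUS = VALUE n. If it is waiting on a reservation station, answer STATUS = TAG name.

  c1: issue ADD r0<-Add1  regs: r0:Add1,r1:9,r2:6,r3:2,r4:2,r5:2
  c2: issue ADD r1<-Add2  regs: r0:Add1,r1:Add2,r2:6,r3:2,r4:2,r5:2
  c3: CDB Add1=15; issue SUB r0<-Add1  regs: r0:Add1,r1:Add2,r2:6,r3:2,r4:2,r5:2
  c4: issue MUL r1<-Mul1  regs: r0:Add1,r1:Mul1,r2:6,r3:2,r4:2,r5:2
  c5: CDB Add1=-13; issue ADD r5<-Add1  regs: r0:-13,r1:Mul1,r2:6,r3:2,r4:2,r5:Add1
  c6: CDB Add2=21; issue SUB r4<-Add2  regs: r0:-13,r1:Mul1,r2:6,r3:2,r4:Add2,r5:Add1
  c7: CDB Add1=-11  regs: r0:-13,r1:Mul1,r2:6,r3:2,r4:Add2,r5:-11

STATUS = TAG Add2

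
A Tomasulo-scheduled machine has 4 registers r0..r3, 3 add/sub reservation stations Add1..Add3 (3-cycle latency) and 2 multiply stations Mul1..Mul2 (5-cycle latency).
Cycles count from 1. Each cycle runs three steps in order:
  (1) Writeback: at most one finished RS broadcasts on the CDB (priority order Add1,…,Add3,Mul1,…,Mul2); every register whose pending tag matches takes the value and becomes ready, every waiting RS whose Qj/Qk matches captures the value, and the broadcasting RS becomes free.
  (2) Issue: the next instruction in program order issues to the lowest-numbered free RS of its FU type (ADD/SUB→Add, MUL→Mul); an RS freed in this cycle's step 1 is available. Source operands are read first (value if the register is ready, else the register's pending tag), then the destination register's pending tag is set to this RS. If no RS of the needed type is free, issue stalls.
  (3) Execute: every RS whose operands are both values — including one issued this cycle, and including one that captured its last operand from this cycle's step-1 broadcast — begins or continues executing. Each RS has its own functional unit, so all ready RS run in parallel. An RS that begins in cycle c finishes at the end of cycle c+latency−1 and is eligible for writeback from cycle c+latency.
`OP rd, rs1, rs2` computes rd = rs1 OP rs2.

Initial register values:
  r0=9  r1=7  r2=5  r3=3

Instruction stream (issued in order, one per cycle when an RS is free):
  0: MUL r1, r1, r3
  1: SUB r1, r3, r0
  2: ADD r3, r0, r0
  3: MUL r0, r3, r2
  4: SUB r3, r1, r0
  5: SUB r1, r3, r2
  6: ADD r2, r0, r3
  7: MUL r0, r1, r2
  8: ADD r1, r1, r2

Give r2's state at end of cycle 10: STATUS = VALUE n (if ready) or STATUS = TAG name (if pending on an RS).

c1: issue MUL r1<-Mul1 | r0:9,r1:Mul1,r2:5,r3:3
c2: issue SUB r1<-Add1 | r0:9,r1:Add1,r2:5,r3:3
c3: issue ADD r3<-Add2 | r0:9,r1:Add1,r2:5,r3:Add2
c4: issue MUL r0<-Mul2 | r0:Mul2,r1:Add1,r2:5,r3:Add2
c5: CDB Add1=-6; issue SUB r3<-Add1 | r0:Mul2,r1:-6,r2:5,r3:Add1
c6: CDB Add2=18; issue SUB r1<-Add2 | r0:Mul2,r1:Add2,r2:5,r3:Add1
c7: CDB Mul1=21; issue ADD r2<-Add3 | r0:Mul2,r1:Add2,r2:Add3,r3:Add1
c8: issue MUL r0<-Mul1 | r0:Mul1,r1:Add2,r2:Add3,r3:Add1
c9: stall | r0:Mul1,r1:Add2,r2:Add3,r3:Add1
c10: stall | r0:Mul1,r1:Add2,r2:Add3,r3:Add1

STATUS = TAG Add3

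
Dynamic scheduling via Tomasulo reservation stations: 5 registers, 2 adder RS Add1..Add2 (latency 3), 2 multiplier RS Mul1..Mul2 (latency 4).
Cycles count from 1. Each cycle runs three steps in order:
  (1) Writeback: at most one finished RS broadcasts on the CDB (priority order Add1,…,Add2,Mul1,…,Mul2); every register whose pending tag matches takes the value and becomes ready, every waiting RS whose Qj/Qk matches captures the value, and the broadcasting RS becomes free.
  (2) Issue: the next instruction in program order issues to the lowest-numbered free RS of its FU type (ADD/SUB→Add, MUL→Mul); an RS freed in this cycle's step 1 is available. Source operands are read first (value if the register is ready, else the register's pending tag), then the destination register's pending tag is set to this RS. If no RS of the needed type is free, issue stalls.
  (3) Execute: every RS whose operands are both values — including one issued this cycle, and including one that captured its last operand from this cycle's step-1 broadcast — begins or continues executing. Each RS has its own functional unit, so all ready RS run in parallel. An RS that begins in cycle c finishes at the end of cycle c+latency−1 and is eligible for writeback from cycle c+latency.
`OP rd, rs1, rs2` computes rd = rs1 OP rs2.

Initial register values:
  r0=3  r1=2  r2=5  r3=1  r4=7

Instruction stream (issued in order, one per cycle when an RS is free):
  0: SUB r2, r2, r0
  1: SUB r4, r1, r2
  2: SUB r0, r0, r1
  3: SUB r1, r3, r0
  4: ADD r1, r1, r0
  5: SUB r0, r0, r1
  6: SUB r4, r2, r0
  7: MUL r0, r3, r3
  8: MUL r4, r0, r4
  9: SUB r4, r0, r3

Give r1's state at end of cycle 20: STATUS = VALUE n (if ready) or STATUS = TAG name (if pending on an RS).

STATUS = VALUE 1

c1: issue SUB r2<-Add1 | r0:3,r1:2,r2:Add1,r3:1,r4:7
c2: issue SUB r4<-Add2 | r0:3,r1:2,r2:Add1,r3:1,r4:Add2
c3: stall | r0:3,r1:2,r2:Add1,r3:1,r4:Add2
c4: CDB Add1=2; issue SUB r0<-Add1 | r0:Add1,r1:2,r2:2,r3:1,r4:Add2
c5: stall | r0:Add1,r1:2,r2:2,r3:1,r4:Add2
c6: stall | r0:Add1,r1:2,r2:2,r3:1,r4:Add2
c7: CDB Add1=1; issue SUB r1<-Add1 | r0:1,r1:Add1,r2:2,r3:1,r4:Add2
c8: CDB Add2=0; issue ADD r1<-Add2 | r0:1,r1:Add2,r2:2,r3:1,r4:0
c9: stall | r0:1,r1:Add2,r2:2,r3:1,r4:0
c10: CDB Add1=0; issue SUB r0<-Add1 | r0:Add1,r1:Add2,r2:2,r3:1,r4:0
c11: stall | r0:Add1,r1:Add2,r2:2,r3:1,r4:0
c12: stall | r0:Add1,r1:Add2,r2:2,r3:1,r4:0
c13: CDB Add2=1; issue SUB r4<-Add2 | r0:Add1,r1:1,r2:2,r3:1,r4:Add2
c14: issue MUL r0<-Mul1 | r0:Mul1,r1:1,r2:2,r3:1,r4:Add2
c15: issue MUL r4<-Mul2 | r0:Mul1,r1:1,r2:2,r3:1,r4:Mul2
c16: CDB Add1=0; issue SUB r4<-Add1 | r0:Mul1,r1:1,r2:2,r3:1,r4:Add1
c17: - | r0:Mul1,r1:1,r2:2,r3:1,r4:Add1
c18: CDB Mul1=1 | r0:1,r1:1,r2:2,r3:1,r4:Add1
c19: CDB Add2=2 | r0:1,r1:1,r2:2,r3:1,r4:Add1
c20: - | r0:1,r1:1,r2:2,r3:1,r4:Add1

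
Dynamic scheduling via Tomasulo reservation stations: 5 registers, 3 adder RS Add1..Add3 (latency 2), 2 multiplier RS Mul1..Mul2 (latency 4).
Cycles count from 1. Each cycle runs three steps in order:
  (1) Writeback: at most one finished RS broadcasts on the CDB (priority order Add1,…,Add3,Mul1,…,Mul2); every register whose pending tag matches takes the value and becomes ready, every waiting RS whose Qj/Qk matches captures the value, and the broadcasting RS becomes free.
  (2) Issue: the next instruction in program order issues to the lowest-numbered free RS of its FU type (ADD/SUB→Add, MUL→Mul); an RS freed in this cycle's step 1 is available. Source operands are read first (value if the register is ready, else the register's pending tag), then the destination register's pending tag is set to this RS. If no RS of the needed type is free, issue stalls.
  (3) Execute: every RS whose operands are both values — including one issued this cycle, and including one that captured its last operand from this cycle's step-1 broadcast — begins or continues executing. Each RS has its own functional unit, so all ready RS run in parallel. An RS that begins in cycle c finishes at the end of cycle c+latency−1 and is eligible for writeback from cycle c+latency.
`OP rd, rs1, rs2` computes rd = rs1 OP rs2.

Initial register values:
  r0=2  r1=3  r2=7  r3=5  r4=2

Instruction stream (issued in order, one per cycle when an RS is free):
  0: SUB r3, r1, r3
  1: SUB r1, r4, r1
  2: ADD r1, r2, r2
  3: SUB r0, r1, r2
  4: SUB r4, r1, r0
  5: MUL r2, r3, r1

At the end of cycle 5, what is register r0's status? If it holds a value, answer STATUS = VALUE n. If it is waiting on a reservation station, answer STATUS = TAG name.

cycle 1: issue SUB r3<-Add1 // r0:2,r1:3,r2:7,r3:Add1,r4:2
cycle 2: issue SUB r1<-Add2 // r0:2,r1:Add2,r2:7,r3:Add1,r4:2
cycle 3: CDB Add1=-2; issue ADD r1<-Add1 // r0:2,r1:Add1,r2:7,r3:-2,r4:2
cycle 4: CDB Add2=-1; issue SUB r0<-Add2 // r0:Add2,r1:Add1,r2:7,r3:-2,r4:2
cycle 5: CDB Add1=14; issue SUB r4<-Add1 // r0:Add2,r1:14,r2:7,r3:-2,r4:Add1

STATUS = TAG Add2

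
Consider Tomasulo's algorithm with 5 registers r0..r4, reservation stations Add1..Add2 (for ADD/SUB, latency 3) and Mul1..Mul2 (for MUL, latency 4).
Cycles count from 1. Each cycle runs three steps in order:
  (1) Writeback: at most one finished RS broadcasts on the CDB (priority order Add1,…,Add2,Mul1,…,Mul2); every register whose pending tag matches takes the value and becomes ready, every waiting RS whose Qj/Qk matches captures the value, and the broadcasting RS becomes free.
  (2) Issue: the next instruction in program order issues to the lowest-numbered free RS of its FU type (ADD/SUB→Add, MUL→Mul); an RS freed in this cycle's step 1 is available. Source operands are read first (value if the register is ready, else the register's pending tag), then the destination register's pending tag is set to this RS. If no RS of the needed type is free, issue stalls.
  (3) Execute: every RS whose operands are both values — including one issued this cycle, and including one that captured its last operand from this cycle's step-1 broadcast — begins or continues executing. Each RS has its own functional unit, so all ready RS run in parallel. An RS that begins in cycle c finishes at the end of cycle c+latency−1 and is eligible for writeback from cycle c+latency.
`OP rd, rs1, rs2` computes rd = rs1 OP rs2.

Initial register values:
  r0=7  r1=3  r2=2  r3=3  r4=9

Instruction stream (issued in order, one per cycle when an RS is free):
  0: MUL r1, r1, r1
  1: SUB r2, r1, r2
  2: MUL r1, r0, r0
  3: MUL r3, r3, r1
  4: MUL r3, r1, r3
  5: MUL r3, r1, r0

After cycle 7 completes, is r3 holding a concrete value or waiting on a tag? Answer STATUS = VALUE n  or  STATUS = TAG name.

STATUS = TAG Mul2

c1: issue MUL r1<-Mul1 | r0:7,r1:Mul1,r2:2,r3:3,r4:9
c2: issue SUB r2<-Add1 | r0:7,r1:Mul1,r2:Add1,r3:3,r4:9
c3: issue MUL r1<-Mul2 | r0:7,r1:Mul2,r2:Add1,r3:3,r4:9
c4: stall | r0:7,r1:Mul2,r2:Add1,r3:3,r4:9
c5: CDB Mul1=9; issue MUL r3<-Mul1 | r0:7,r1:Mul2,r2:Add1,r3:Mul1,r4:9
c6: stall | r0:7,r1:Mul2,r2:Add1,r3:Mul1,r4:9
c7: CDB Mul2=49; issue MUL r3<-Mul2 | r0:7,r1:49,r2:Add1,r3:Mul2,r4:9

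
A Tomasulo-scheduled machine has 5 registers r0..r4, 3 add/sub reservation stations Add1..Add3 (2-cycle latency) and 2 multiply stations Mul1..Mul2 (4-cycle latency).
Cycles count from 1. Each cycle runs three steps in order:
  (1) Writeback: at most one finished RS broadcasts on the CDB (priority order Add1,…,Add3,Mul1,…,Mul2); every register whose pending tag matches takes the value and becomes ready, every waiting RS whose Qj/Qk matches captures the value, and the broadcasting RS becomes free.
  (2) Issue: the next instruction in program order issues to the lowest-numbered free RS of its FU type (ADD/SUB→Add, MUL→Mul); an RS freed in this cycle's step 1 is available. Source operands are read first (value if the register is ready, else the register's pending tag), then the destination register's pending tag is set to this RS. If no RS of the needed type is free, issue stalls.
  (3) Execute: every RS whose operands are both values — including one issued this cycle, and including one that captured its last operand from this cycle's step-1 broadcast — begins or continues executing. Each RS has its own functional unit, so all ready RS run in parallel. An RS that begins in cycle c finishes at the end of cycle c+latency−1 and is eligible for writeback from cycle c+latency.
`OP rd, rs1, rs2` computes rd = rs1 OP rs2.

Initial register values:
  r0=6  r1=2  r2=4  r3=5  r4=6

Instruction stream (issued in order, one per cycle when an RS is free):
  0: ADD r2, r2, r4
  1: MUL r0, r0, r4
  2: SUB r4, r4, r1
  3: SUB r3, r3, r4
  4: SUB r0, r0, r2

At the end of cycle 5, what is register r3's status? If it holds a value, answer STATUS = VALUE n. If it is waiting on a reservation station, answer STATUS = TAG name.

STATUS = TAG Add2

c1: issue ADD r2<-Add1 | r0:6,r1:2,r2:Add1,r3:5,r4:6
c2: issue MUL r0<-Mul1 | r0:Mul1,r1:2,r2:Add1,r3:5,r4:6
c3: CDB Add1=10; issue SUB r4<-Add1 | r0:Mul1,r1:2,r2:10,r3:5,r4:Add1
c4: issue SUB r3<-Add2 | r0:Mul1,r1:2,r2:10,r3:Add2,r4:Add1
c5: CDB Add1=4; issue SUB r0<-Add1 | r0:Add1,r1:2,r2:10,r3:Add2,r4:4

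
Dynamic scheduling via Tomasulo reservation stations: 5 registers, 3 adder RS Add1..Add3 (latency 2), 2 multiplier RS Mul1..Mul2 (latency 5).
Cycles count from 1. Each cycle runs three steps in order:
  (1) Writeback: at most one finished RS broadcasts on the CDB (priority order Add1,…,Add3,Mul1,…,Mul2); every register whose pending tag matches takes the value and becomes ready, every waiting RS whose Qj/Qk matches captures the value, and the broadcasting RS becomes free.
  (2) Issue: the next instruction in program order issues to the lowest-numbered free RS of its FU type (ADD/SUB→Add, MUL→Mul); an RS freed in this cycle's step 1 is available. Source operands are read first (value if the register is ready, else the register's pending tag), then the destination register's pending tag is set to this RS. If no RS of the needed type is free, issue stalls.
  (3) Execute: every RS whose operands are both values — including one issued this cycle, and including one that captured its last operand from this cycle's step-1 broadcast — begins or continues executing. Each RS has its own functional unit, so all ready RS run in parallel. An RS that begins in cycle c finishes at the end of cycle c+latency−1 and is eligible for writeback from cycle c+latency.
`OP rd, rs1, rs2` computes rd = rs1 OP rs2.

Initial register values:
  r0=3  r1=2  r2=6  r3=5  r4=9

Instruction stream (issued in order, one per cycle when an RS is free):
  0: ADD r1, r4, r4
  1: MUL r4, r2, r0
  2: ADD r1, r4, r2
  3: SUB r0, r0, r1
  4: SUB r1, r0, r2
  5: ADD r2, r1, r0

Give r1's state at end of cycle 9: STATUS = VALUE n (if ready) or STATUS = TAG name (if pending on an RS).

  c1: issue ADD r1<-Add1  regs: r0:3,r1:Add1,r2:6,r3:5,r4:9
  c2: issue MUL r4<-Mul1  regs: r0:3,r1:Add1,r2:6,r3:5,r4:Mul1
  c3: CDB Add1=18; issue ADD r1<-Add1  regs: r0:3,r1:Add1,r2:6,r3:5,r4:Mul1
  c4: issue SUB r0<-Add2  regs: r0:Add2,r1:Add1,r2:6,r3:5,r4:Mul1
  c5: issue SUB r1<-Add3  regs: r0:Add2,r1:Add3,r2:6,r3:5,r4:Mul1
  c6: stall  regs: r0:Add2,r1:Add3,r2:6,r3:5,r4:Mul1
  c7: CDB Mul1=18; stall  regs: r0:Add2,r1:Add3,r2:6,r3:5,r4:18
  c8: stall  regs: r0:Add2,r1:Add3,r2:6,r3:5,r4:18
  c9: CDB Add1=24; issue ADD r2<-Add1  regs: r0:Add2,r1:Add3,r2:Add1,r3:5,r4:18

STATUS = TAG Add3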